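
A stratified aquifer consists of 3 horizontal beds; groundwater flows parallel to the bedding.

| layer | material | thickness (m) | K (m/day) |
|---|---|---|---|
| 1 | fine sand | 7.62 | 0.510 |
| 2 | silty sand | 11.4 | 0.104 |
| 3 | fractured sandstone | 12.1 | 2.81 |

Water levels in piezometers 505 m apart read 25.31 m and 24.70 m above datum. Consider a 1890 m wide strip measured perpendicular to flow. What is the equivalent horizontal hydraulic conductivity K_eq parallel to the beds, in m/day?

1.26

Flow is parallel to layering, so each bed carries its own Darcy discharge and the transmissivities add.
Σ(K_i·b_i) = 0.510×7.62 + 0.104×11.4 + 2.81×12.1 = 39.07 m²/day.
Total thickness b = 31.12 m, so K_eq = Σ(K_i·b_i)/b = 1.256 m/day.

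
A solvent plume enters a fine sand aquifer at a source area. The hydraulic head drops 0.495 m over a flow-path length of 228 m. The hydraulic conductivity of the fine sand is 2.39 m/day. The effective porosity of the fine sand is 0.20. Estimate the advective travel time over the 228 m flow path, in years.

24.1

Hydraulic gradient i = Δh / L = 0.495 / 228 = 0.002171.
Darcy flux q = K · i = 2.390 × 0.002171 = 0.005189 m/day.
Seepage velocity v = q / n_e = 0.005189 / 0.20 = 0.02594 m/day.
Travel time t = L / v = 228 / 0.02594 = 8788 days = 24.06 years.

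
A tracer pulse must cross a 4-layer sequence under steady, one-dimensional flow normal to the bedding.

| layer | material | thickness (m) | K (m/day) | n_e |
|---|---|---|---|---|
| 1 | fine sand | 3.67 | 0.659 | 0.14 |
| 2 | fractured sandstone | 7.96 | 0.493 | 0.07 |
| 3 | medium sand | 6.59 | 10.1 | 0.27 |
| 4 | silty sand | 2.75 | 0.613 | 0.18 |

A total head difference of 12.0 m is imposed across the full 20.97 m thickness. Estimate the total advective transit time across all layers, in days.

7.49

With flow normal to the layers, continuity requires the same specific discharge q through every layer.
Σ(b_i/K_i) = 3.67/0.659 + 7.96/0.493 + 6.59/10.1 + 2.75/0.613 = 26.85 d.
q = Δh / Σ(b_i/K_i) = 12.0 / 26.85 = 0.4469 m/day.
In each layer the seepage velocity is v_i = q/n_i, so the layer transit time is t_i = b_i·n_i / q:
  layer 1 (fine sand): t_1 = 3.67 × 0.14 / 0.4469 = 1.150 d
  layer 2 (fractured sandstone): t_2 = 7.96 × 0.07 / 0.4469 = 1.247 d
  layer 3 (medium sand): t_3 = 6.59 × 0.27 / 0.4469 = 3.982 d
  layer 4 (silty sand): t_4 = 2.75 × 0.18 / 0.4469 = 1.108 d
Total t = Σ t_i = 7.486 days.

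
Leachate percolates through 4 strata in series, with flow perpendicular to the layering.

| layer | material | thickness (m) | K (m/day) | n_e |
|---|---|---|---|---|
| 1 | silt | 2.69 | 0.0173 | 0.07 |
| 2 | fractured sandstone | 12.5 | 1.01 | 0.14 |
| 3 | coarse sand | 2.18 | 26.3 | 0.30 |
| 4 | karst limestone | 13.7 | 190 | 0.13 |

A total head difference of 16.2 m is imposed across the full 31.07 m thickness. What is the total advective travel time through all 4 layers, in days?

45.4

With flow normal to the layers, continuity requires the same specific discharge q through every layer.
Σ(b_i/K_i) = 2.69/0.0173 + 12.5/1.01 + 2.18/26.3 + 13.7/190 = 168.0 d.
q = Δh / Σ(b_i/K_i) = 16.2 / 168.0 = 0.09642 m/day.
In each layer the seepage velocity is v_i = q/n_i, so the layer transit time is t_i = b_i·n_i / q:
  layer 1 (silt): t_1 = 2.69 × 0.07 / 0.09642 = 1.953 d
  layer 2 (fractured sandstone): t_2 = 12.5 × 0.14 / 0.09642 = 18.15 d
  layer 3 (coarse sand): t_3 = 2.18 × 0.30 / 0.09642 = 6.783 d
  layer 4 (karst limestone): t_4 = 13.7 × 0.13 / 0.09642 = 18.47 d
Total t = Σ t_i = 45.36 days.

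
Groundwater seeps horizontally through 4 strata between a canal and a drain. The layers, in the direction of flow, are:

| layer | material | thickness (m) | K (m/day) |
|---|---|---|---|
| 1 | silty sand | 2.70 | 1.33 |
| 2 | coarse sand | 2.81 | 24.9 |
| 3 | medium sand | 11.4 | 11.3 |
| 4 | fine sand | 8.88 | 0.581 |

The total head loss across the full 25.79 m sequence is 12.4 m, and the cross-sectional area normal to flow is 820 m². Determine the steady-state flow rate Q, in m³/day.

552

Flow is perpendicular to layering, so the layers act in series and the equivalent K is the thickness-weighted harmonic mean.
Total thickness L = 2.70 + 2.81 + 11.4 + 8.88 = 25.79 m.
Σ(b_i/K_i) = 2.70/1.33 + 2.81/24.9 + 11.4/11.3 + 8.88/0.581 = 18.44 d.
K_eq = L / Σ(b_i/K_i) = 25.79 / 18.44 = 1.399 m/day.
Q = K_eq · A · (Δh/L) = 1.399 × 820 × (12.4/25.79) = 551.5 m³/day.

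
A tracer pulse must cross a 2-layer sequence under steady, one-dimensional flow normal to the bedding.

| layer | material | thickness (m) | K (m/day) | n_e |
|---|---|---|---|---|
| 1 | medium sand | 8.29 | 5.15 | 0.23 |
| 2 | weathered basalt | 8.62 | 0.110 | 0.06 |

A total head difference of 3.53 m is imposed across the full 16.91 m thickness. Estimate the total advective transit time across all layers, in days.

54.9

With flow normal to the layers, continuity requires the same specific discharge q through every layer.
Σ(b_i/K_i) = 8.29/5.15 + 8.62/0.110 = 79.97 d.
q = Δh / Σ(b_i/K_i) = 3.53 / 79.97 = 0.04414 m/day.
In each layer the seepage velocity is v_i = q/n_i, so the layer transit time is t_i = b_i·n_i / q:
  layer 1 (medium sand): t_1 = 8.29 × 0.23 / 0.04414 = 43.20 d
  layer 2 (weathered basalt): t_2 = 8.62 × 0.06 / 0.04414 = 11.72 d
Total t = Σ t_i = 54.91 days.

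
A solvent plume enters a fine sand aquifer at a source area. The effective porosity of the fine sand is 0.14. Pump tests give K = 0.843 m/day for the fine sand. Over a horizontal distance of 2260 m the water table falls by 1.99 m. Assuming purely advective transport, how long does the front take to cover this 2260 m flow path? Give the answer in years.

1170

Hydraulic gradient i = Δh / L = 1.99 / 2260 = 0.0008805.
Darcy flux q = K · i = 0.8430 × 0.0008805 = 0.0007423 m/day.
Seepage velocity v = q / n_e = 0.0007423 / 0.14 = 0.005302 m/day.
Travel time t = L / v = 2260 / 0.005302 = 4.262e+05 days = 1167 years.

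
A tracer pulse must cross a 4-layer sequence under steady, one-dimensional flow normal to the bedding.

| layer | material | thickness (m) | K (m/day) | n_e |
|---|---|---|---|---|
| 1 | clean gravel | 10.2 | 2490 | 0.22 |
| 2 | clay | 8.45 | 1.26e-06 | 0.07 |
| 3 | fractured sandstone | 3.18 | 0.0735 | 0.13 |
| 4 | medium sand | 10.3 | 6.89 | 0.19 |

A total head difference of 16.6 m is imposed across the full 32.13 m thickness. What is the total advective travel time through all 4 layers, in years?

5760

With flow normal to the layers, continuity requires the same specific discharge q through every layer.
Σ(b_i/K_i) = 10.2/2490 + 8.45/1.26e-06 + 3.18/0.0735 + 10.3/6.89 = 6.706e+06 d.
q = Δh / Σ(b_i/K_i) = 16.6 / 6.706e+06 = 2.475e-06 m/day.
In each layer the seepage velocity is v_i = q/n_i, so the layer transit time is t_i = b_i·n_i / q:
  layer 1 (clean gravel): t_1 = 10.2 × 0.22 / 2.475e-06 = 9.066e+05 d
  layer 2 (clay): t_2 = 8.45 × 0.07 / 2.475e-06 = 2.390e+05 d
  layer 3 (fractured sandstone): t_3 = 3.18 × 0.13 / 2.475e-06 = 1.670e+05 d
  layer 4 (medium sand): t_4 = 10.3 × 0.19 / 2.475e-06 = 7.906e+05 d
Total t = Σ t_i = 2.103e+06 days = 5758 years.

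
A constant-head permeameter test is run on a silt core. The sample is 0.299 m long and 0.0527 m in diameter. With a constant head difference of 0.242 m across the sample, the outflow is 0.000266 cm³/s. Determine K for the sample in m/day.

0.0130

Cross-sectional area A = π·(d/2)² = π × (0.0527/2)² = 0.002181 m².
Convert discharge: 0.000266 cm³/s = 2.660e-10 m³/s.
Darcy's law rearranged: K = Q·L / (A·Δh) = 2.660e-10 × 0.299 / (0.002181 × 0.242) = 1.507e-07 m/s = 0.01302 m/day.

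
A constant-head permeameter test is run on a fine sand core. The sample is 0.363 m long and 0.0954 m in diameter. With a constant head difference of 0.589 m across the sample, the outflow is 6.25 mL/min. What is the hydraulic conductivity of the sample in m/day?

0.776

Cross-sectional area A = π·(d/2)² = π × (0.0954/2)² = 0.007148 m².
Convert discharge: 6.25 mL/min = 1.042e-07 m³/s.
Darcy's law rearranged: K = Q·L / (A·Δh) = 1.042e-07 × 0.363 / (0.007148 × 0.589) = 8.981e-06 m/s = 0.7760 m/day.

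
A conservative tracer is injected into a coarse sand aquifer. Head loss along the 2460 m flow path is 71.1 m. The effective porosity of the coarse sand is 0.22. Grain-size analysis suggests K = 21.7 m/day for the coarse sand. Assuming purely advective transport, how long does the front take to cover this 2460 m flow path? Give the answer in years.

Hydraulic gradient i = Δh / L = 71.1 / 2460 = 0.02890.
Darcy flux q = K · i = 21.70 × 0.02890 = 0.6272 m/day.
Seepage velocity v = q / n_e = 0.6272 / 0.22 = 2.851 m/day.
Travel time t = L / v = 2460 / 2.851 = 862.9 days = 2.363 years.

2.36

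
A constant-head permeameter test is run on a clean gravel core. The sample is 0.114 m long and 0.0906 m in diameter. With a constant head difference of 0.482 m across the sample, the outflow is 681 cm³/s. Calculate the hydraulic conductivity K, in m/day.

Cross-sectional area A = π·(d/2)² = π × (0.0906/2)² = 0.006447 m².
Convert discharge: 681 cm³/s = 0.0006810 m³/s.
Darcy's law rearranged: K = Q·L / (A·Δh) = 0.0006810 × 0.114 / (0.006447 × 0.482) = 0.02498 m/s = 2159 m/day.

2160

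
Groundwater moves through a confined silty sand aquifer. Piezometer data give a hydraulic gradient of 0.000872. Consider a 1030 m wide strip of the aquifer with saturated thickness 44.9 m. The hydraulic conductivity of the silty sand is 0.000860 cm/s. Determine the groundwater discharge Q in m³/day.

30.0

Convert K: 0.000860 cm/s × 864 = 0.7430 m/day.
Cross-sectional area A = 1030 × 44.9 = 46247 m².
Hydraulic gradient i = 0.000872.
Darcy's law: Q = K · A · i = 0.7430 × 46247 × 0.0008720 = 29.96 m³/day.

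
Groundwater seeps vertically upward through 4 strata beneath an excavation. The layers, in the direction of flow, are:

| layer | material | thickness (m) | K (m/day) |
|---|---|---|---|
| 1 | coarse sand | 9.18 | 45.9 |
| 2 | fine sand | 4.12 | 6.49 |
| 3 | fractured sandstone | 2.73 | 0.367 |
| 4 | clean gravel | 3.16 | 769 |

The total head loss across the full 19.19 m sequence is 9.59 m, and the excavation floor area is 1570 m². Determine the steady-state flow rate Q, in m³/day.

Flow is perpendicular to layering, so the layers act in series and the equivalent K is the thickness-weighted harmonic mean.
Total thickness L = 9.18 + 4.12 + 2.73 + 3.16 = 19.19 m.
Σ(b_i/K_i) = 9.18/45.9 + 4.12/6.49 + 2.73/0.367 + 3.16/769 = 8.278 d.
K_eq = L / Σ(b_i/K_i) = 19.19 / 8.278 = 2.318 m/day.
Q = K_eq · A · (Δh/L) = 2.318 × 1570 × (9.59/19.19) = 1819 m³/day.

1820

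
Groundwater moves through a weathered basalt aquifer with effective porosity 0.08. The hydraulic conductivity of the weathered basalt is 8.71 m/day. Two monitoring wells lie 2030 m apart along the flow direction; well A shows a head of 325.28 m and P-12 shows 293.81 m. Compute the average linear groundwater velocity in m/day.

1.69

Hydraulic gradient i = (325.28 − 293.81) / 2030 = 31.47 / 2030 = 0.01550.
Darcy flux q = K · i = 8.710 × 0.01550 = 0.1350 m/day.
Seepage velocity v = q / n_e = 0.1350 / 0.08 = 1.688 m/day.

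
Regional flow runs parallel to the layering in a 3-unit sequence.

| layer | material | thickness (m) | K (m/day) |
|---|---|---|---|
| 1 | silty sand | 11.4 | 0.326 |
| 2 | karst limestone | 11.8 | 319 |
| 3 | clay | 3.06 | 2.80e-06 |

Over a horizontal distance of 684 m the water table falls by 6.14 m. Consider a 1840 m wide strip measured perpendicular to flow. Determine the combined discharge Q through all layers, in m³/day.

62200

Flow is parallel to layering, so each bed carries its own Darcy discharge and the transmissivities add.
Σ(K_i·b_i) = 0.326×11.4 + 319×11.8 + 2.80e-06×3.06 = 3768 m²/day.
Hydraulic gradient i = Δh / L = 6.14 / 684 = 0.008977.
Q = Σ(K_i·b_i) · W · i = 3768 × 1840 × 0.008977 = 62235 m³/day.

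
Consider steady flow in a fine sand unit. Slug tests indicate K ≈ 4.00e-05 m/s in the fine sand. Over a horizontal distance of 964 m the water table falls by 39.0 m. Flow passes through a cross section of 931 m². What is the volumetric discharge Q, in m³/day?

Convert K: 4.00e-05 m/s × 86400 = 3.456 m/day.
Hydraulic gradient i = Δh / L = 39.0 / 964 = 0.04046.
Darcy's law: Q = K · A · i = 3.456 × 931.0 × 0.04046 = 130.2 m³/day.

130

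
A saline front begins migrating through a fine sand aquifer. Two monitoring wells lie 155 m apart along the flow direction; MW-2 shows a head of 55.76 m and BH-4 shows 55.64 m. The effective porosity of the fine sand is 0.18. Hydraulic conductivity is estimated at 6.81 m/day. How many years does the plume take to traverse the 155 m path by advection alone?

Hydraulic gradient i = (55.76 − 55.64) / 155 = 0.12 / 155 = 0.0007742.
Darcy flux q = K · i = 6.810 × 0.0007742 = 0.005272 m/day.
Seepage velocity v = q / n_e = 0.005272 / 0.18 = 0.02929 m/day.
Travel time t = L / v = 155 / 0.02929 = 5292 days = 14.49 years.

14.5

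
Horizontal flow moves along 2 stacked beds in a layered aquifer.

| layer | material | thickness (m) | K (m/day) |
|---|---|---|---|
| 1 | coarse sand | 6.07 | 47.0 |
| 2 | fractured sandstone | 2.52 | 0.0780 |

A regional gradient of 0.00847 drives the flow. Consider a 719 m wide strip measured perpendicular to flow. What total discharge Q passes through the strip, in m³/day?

Flow is parallel to layering, so each bed carries its own Darcy discharge and the transmissivities add.
Σ(K_i·b_i) = 47.0×6.07 + 0.0780×2.52 = 285.5 m²/day.
Hydraulic gradient i = 0.00847.
Q = Σ(K_i·b_i) · W · i = 285.5 × 719 × 0.008470 = 1739 m³/day.

1740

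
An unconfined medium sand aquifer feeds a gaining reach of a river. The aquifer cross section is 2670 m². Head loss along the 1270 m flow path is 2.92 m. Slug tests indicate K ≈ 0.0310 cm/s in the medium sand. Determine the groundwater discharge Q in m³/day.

164

Convert K: 0.0310 cm/s × 864 = 26.78 m/day.
Hydraulic gradient i = Δh / L = 2.92 / 1270 = 0.002299.
Darcy's law: Q = K · A · i = 26.78 × 2670 × 0.002299 = 164.4 m³/day.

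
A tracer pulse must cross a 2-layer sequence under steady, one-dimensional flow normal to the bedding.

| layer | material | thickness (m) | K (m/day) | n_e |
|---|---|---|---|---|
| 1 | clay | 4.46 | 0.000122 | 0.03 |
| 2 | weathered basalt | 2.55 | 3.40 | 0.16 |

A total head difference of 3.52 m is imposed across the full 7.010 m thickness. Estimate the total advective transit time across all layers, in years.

15.4

With flow normal to the layers, continuity requires the same specific discharge q through every layer.
Σ(b_i/K_i) = 4.46/0.000122 + 2.55/3.40 = 36558 d.
q = Δh / Σ(b_i/K_i) = 3.52 / 36558 = 9.629e-05 m/day.
In each layer the seepage velocity is v_i = q/n_i, so the layer transit time is t_i = b_i·n_i / q:
  layer 1 (clay): t_1 = 4.46 × 0.03 / 9.629e-05 = 1390 d
  layer 2 (weathered basalt): t_2 = 2.55 × 0.16 / 9.629e-05 = 4237 d
Total t = Σ t_i = 5627 days = 15.41 years.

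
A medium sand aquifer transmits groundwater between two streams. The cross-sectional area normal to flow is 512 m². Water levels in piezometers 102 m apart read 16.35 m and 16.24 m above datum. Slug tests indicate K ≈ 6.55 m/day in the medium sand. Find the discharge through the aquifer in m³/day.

Hydraulic gradient i = (16.35 − 16.24) / 102 = 0.11 / 102 = 0.001078.
Darcy's law: Q = K · A · i = 6.550 × 512.0 × 0.001078 = 3.617 m³/day.

3.62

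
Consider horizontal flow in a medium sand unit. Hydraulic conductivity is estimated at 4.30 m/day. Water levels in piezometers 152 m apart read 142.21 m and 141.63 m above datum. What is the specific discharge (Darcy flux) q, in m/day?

0.0164

Hydraulic gradient i = (142.21 − 141.63) / 152 = 0.58 / 152 = 0.003816.
Specific discharge q = K · i = 4.300 × 0.003816 = 0.01641 m/day.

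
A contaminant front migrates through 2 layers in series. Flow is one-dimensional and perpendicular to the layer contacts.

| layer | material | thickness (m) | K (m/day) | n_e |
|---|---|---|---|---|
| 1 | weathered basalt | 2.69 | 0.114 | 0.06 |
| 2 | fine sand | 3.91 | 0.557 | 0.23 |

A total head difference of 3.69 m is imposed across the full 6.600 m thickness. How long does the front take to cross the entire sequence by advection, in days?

With flow normal to the layers, continuity requires the same specific discharge q through every layer.
Σ(b_i/K_i) = 2.69/0.114 + 3.91/0.557 = 30.62 d.
q = Δh / Σ(b_i/K_i) = 3.69 / 30.62 = 0.1205 m/day.
In each layer the seepage velocity is v_i = q/n_i, so the layer transit time is t_i = b_i·n_i / q:
  layer 1 (weathered basalt): t_1 = 2.69 × 0.06 / 0.1205 = 1.339 d
  layer 2 (fine sand): t_2 = 3.91 × 0.23 / 0.1205 = 7.462 d
Total t = Σ t_i = 8.801 days.

8.80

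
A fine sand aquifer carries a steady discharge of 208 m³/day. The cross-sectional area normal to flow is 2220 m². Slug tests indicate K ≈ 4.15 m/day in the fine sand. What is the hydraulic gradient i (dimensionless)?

From Q = K·A·i, i = Q / (K·A) = 208 / (4.150 × 2220) = 0.02258.

0.0226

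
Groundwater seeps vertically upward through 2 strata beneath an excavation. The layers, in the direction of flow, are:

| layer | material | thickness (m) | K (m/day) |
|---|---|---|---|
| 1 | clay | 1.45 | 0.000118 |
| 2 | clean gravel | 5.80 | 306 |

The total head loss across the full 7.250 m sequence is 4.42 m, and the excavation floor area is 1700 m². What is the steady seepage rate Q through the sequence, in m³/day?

0.611

Flow is perpendicular to layering, so the layers act in series and the equivalent K is the thickness-weighted harmonic mean.
Total thickness L = 1.45 + 5.80 = 7.250 m.
Σ(b_i/K_i) = 1.45/0.000118 + 5.80/306 = 12288 d.
K_eq = L / Σ(b_i/K_i) = 7.250 / 12288 = 0.0005900 m/day.
Q = K_eq · A · (Δh/L) = 0.0005900 × 1700 × (4.42/7.250) = 0.6115 m³/day.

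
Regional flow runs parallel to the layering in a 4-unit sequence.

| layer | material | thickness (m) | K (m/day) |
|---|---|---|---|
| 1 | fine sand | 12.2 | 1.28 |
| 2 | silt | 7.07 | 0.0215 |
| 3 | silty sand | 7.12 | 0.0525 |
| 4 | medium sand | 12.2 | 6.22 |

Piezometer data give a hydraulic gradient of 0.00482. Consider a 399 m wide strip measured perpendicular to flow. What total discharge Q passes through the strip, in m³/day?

Flow is parallel to layering, so each bed carries its own Darcy discharge and the transmissivities add.
Σ(K_i·b_i) = 1.28×12.2 + 0.0215×7.07 + 0.0525×7.12 + 6.22×12.2 = 92.03 m²/day.
Hydraulic gradient i = 0.00482.
Q = Σ(K_i·b_i) · W · i = 92.03 × 399 × 0.004820 = 177.0 m³/day.

177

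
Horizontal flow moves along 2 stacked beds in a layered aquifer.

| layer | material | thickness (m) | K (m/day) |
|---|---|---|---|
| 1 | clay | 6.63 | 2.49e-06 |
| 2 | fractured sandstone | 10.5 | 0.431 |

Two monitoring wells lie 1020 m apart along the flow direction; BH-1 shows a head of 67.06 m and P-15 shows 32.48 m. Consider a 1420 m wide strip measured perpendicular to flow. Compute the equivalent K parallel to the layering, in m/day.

0.264

Flow is parallel to layering, so each bed carries its own Darcy discharge and the transmissivities add.
Σ(K_i·b_i) = 2.49e-06×6.63 + 0.431×10.5 = 4.526 m²/day.
Total thickness b = 17.13 m, so K_eq = Σ(K_i·b_i)/b = 0.2642 m/day.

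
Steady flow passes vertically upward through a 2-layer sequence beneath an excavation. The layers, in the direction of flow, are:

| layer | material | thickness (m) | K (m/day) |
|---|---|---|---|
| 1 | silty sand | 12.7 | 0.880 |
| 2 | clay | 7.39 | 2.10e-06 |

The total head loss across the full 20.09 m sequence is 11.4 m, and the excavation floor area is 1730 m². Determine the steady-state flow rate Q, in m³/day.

Flow is perpendicular to layering, so the layers act in series and the equivalent K is the thickness-weighted harmonic mean.
Total thickness L = 12.7 + 7.39 = 20.09 m.
Σ(b_i/K_i) = 12.7/0.880 + 7.39/2.10e-06 = 3.519e+06 d.
K_eq = L / Σ(b_i/K_i) = 20.09 / 3.519e+06 = 5.709e-06 m/day.
Q = K_eq · A · (Δh/L) = 5.709e-06 × 1730 × (11.4/20.09) = 0.005604 m³/day.

0.00560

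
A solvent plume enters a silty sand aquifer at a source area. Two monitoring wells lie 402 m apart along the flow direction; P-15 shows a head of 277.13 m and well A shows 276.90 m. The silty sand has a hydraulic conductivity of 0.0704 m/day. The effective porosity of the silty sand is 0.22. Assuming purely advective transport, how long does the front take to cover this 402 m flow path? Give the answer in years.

Hydraulic gradient i = (277.13 − 276.90) / 402 = 0.23 / 402 = 0.0005721.
Darcy flux q = K · i = 0.07040 × 0.0005721 = 4.028e-05 m/day.
Seepage velocity v = q / n_e = 4.028e-05 / 0.22 = 0.0001831 m/day.
Travel time t = L / v = 402 / 0.0001831 = 2.196e+06 days = 6012 years.

6010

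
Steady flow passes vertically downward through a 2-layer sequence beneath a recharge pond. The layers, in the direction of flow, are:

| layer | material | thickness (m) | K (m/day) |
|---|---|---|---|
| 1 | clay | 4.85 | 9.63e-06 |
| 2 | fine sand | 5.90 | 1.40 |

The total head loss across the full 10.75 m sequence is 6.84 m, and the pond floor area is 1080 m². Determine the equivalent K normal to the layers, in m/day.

Flow is perpendicular to layering, so the layers act in series and the equivalent K is the thickness-weighted harmonic mean.
Total thickness L = 4.85 + 5.90 = 10.75 m.
Σ(b_i/K_i) = 4.85/9.63e-06 + 5.90/1.40 = 5.036e+05 d.
K_eq = L / Σ(b_i/K_i) = 10.75 / 5.036e+05 = 2.134e-05 m/day.

2.13e-05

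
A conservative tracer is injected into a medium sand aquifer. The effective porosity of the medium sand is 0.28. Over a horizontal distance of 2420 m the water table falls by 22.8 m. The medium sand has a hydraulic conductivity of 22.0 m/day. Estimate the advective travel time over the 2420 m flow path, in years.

Hydraulic gradient i = Δh / L = 22.8 / 2420 = 0.009421.
Darcy flux q = K · i = 22.00 × 0.009421 = 0.2073 m/day.
Seepage velocity v = q / n_e = 0.2073 / 0.28 = 0.7403 m/day.
Travel time t = L / v = 2420 / 0.7403 = 3269 days = 8.950 years.

8.95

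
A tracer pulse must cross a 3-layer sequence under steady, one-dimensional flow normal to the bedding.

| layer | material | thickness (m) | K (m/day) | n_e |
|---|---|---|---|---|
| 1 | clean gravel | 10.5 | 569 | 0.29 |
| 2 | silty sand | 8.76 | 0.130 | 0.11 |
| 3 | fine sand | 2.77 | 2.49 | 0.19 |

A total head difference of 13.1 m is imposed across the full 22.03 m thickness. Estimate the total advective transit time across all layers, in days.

23.7

With flow normal to the layers, continuity requires the same specific discharge q through every layer.
Σ(b_i/K_i) = 10.5/569 + 8.76/0.130 + 2.77/2.49 = 68.52 d.
q = Δh / Σ(b_i/K_i) = 13.1 / 68.52 = 0.1912 m/day.
In each layer the seepage velocity is v_i = q/n_i, so the layer transit time is t_i = b_i·n_i / q:
  layer 1 (clean gravel): t_1 = 10.5 × 0.29 / 0.1912 = 15.93 d
  layer 2 (silty sand): t_2 = 8.76 × 0.11 / 0.1912 = 5.040 d
  layer 3 (fine sand): t_3 = 2.77 × 0.19 / 0.1912 = 2.753 d
Total t = Σ t_i = 23.72 days.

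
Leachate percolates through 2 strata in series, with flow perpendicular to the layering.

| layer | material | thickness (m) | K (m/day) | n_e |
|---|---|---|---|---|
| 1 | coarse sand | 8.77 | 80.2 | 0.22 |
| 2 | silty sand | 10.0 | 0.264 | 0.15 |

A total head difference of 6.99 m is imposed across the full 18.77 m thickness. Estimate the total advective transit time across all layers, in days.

18.6

With flow normal to the layers, continuity requires the same specific discharge q through every layer.
Σ(b_i/K_i) = 8.77/80.2 + 10.0/0.264 = 37.99 d.
q = Δh / Σ(b_i/K_i) = 6.99 / 37.99 = 0.1840 m/day.
In each layer the seepage velocity is v_i = q/n_i, so the layer transit time is t_i = b_i·n_i / q:
  layer 1 (coarse sand): t_1 = 8.77 × 0.22 / 0.1840 = 10.49 d
  layer 2 (silty sand): t_2 = 10.0 × 0.15 / 0.1840 = 8.152 d
Total t = Σ t_i = 18.64 days.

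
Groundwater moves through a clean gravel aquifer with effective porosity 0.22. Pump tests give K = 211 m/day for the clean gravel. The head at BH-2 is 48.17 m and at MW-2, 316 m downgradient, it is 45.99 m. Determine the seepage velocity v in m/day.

6.62

Hydraulic gradient i = (48.17 − 45.99) / 316 = 2.18 / 316 = 0.006899.
Darcy flux q = K · i = 211.0 × 0.006899 = 1.456 m/day.
Seepage velocity v = q / n_e = 1.456 / 0.22 = 6.617 m/day.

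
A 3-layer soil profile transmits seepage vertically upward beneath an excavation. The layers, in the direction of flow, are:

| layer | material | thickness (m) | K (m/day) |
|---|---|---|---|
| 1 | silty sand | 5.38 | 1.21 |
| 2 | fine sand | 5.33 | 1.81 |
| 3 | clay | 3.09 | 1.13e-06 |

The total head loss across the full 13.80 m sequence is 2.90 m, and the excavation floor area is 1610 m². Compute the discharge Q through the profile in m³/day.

Flow is perpendicular to layering, so the layers act in series and the equivalent K is the thickness-weighted harmonic mean.
Total thickness L = 5.38 + 5.33 + 3.09 = 13.80 m.
Σ(b_i/K_i) = 5.38/1.21 + 5.33/1.81 + 3.09/1.13e-06 = 2.735e+06 d.
K_eq = L / Σ(b_i/K_i) = 13.80 / 2.735e+06 = 5.047e-06 m/day.
Q = K_eq · A · (Δh/L) = 5.047e-06 × 1610 × (2.90/13.80) = 0.001707 m³/day.

0.00171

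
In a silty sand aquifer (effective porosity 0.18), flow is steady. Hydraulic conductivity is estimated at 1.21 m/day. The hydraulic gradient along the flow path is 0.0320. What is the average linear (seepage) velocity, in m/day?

Hydraulic gradient i = 0.0320.
Darcy flux q = K · i = 1.210 × 0.03200 = 0.03872 m/day.
Seepage velocity v = q / n_e = 0.03872 / 0.18 = 0.2151 m/day.

0.215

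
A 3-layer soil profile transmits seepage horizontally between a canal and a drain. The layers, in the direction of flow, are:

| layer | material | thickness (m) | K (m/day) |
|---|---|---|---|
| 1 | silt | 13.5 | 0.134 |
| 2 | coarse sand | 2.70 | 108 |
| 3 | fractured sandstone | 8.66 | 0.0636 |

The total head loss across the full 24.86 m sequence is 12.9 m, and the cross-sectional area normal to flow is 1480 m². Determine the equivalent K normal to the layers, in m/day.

0.105

Flow is perpendicular to layering, so the layers act in series and the equivalent K is the thickness-weighted harmonic mean.
Total thickness L = 13.5 + 2.70 + 8.66 = 24.86 m.
Σ(b_i/K_i) = 13.5/0.134 + 2.70/108 + 8.66/0.0636 = 236.9 d.
K_eq = L / Σ(b_i/K_i) = 24.86 / 236.9 = 0.1049 m/day.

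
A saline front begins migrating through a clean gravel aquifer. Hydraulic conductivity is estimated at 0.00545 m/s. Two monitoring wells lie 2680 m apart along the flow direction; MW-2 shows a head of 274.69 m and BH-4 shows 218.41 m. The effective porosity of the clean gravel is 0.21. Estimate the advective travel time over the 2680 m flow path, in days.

Convert K: 0.00545 m/s × 86400 = 470.9 m/day.
Hydraulic gradient i = (274.69 − 218.41) / 2680 = 56.28 / 2680 = 0.02100.
Darcy flux q = K · i = 470.9 × 0.02100 = 9.888 m/day.
Seepage velocity v = q / n_e = 9.888 / 0.21 = 47.09 m/day.
Travel time t = L / v = 2680 / 47.09 = 56.91 days.

56.9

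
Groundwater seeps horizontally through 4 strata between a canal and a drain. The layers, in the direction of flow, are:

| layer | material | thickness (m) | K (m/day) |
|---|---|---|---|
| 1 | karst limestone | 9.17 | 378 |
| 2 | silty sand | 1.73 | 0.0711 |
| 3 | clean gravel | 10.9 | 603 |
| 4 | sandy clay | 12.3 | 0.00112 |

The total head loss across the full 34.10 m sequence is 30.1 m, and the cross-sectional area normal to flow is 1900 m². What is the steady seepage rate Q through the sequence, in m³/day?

Flow is perpendicular to layering, so the layers act in series and the equivalent K is the thickness-weighted harmonic mean.
Total thickness L = 9.17 + 1.73 + 10.9 + 12.3 = 34.10 m.
Σ(b_i/K_i) = 9.17/378 + 1.73/0.0711 + 10.9/603 + 12.3/0.00112 = 11007 d.
K_eq = L / Σ(b_i/K_i) = 34.10 / 11007 = 0.003098 m/day.
Q = K_eq · A · (Δh/L) = 0.003098 × 1900 × (30.1/34.10) = 5.196 m³/day.

5.20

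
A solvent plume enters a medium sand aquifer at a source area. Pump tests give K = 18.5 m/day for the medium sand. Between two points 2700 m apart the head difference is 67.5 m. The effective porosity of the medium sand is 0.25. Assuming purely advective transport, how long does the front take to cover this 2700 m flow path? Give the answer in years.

Hydraulic gradient i = Δh / L = 67.5 / 2700 = 0.02500.
Darcy flux q = K · i = 18.50 × 0.02500 = 0.4625 m/day.
Seepage velocity v = q / n_e = 0.4625 / 0.25 = 1.850 m/day.
Travel time t = L / v = 2700 / 1.850 = 1459 days = 3.996 years.

4.00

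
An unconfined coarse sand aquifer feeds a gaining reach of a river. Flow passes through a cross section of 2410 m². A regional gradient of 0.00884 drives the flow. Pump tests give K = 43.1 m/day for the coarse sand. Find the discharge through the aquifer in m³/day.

Hydraulic gradient i = 0.00884.
Darcy's law: Q = K · A · i = 43.10 × 2410 × 0.008840 = 918.2 m³/day.

918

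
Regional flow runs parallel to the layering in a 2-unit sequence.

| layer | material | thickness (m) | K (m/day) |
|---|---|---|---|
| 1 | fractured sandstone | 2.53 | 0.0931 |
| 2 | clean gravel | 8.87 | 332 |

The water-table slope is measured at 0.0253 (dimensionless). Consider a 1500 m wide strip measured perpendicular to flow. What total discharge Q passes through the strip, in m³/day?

Flow is parallel to layering, so each bed carries its own Darcy discharge and the transmissivities add.
Σ(K_i·b_i) = 0.0931×2.53 + 332×8.87 = 2945 m²/day.
Hydraulic gradient i = 0.0253.
Q = Σ(K_i·b_i) · W · i = 2945 × 1500 × 0.02530 = 1.118e+05 m³/day.

112000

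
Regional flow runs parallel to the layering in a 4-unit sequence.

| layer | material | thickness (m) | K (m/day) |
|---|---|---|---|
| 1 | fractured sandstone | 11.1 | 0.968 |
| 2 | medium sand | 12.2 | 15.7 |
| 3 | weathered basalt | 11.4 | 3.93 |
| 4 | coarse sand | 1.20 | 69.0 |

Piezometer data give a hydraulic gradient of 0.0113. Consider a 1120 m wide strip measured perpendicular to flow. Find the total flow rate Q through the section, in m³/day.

4180

Flow is parallel to layering, so each bed carries its own Darcy discharge and the transmissivities add.
Σ(K_i·b_i) = 0.968×11.1 + 15.7×12.2 + 3.93×11.4 + 69.0×1.20 = 329.9 m²/day.
Hydraulic gradient i = 0.0113.
Q = Σ(K_i·b_i) · W · i = 329.9 × 1120 × 0.01130 = 4175 m³/day.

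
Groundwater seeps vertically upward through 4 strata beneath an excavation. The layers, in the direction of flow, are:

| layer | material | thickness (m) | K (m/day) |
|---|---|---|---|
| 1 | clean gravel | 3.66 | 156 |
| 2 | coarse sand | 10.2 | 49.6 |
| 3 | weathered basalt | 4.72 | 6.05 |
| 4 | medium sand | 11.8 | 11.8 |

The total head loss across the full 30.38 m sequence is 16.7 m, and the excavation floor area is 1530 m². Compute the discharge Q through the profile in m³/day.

12700

Flow is perpendicular to layering, so the layers act in series and the equivalent K is the thickness-weighted harmonic mean.
Total thickness L = 3.66 + 10.2 + 4.72 + 11.8 = 30.38 m.
Σ(b_i/K_i) = 3.66/156 + 10.2/49.6 + 4.72/6.05 + 11.8/11.8 = 2.009 d.
K_eq = L / Σ(b_i/K_i) = 30.38 / 2.009 = 15.12 m/day.
Q = K_eq · A · (Δh/L) = 15.12 × 1530 × (16.7/30.38) = 12717 m³/day.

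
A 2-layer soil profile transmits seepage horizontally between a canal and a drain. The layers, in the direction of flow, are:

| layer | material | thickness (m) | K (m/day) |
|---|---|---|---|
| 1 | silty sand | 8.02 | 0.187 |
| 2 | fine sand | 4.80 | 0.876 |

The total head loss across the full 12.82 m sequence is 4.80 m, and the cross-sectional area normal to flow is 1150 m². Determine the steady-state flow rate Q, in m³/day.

114

Flow is perpendicular to layering, so the layers act in series and the equivalent K is the thickness-weighted harmonic mean.
Total thickness L = 8.02 + 4.80 = 12.82 m.
Σ(b_i/K_i) = 8.02/0.187 + 4.80/0.876 = 48.37 d.
K_eq = L / Σ(b_i/K_i) = 12.82 / 48.37 = 0.2651 m/day.
Q = K_eq · A · (Δh/L) = 0.2651 × 1150 × (4.80/12.82) = 114.1 m³/day.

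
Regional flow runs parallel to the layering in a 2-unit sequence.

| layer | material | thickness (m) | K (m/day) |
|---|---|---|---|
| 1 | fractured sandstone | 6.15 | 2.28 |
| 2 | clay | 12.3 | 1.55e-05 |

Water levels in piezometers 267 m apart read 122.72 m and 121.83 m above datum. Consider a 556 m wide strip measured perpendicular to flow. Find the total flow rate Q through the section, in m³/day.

Flow is parallel to layering, so each bed carries its own Darcy discharge and the transmissivities add.
Σ(K_i·b_i) = 2.28×6.15 + 1.55e-05×12.3 = 14.02 m²/day.
Hydraulic gradient i = (122.72 − 121.83) / 267 = 0.89 / 267 = 0.003333.
Q = Σ(K_i·b_i) · W · i = 14.02 × 556 × 0.003333 = 25.99 m³/day.

26.0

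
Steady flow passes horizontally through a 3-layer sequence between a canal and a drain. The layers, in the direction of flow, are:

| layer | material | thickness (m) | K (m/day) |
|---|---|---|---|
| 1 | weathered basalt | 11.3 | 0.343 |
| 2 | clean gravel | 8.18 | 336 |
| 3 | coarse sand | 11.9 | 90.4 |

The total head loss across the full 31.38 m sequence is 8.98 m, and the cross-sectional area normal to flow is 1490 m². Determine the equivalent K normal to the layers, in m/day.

Flow is perpendicular to layering, so the layers act in series and the equivalent K is the thickness-weighted harmonic mean.
Total thickness L = 11.3 + 8.18 + 11.9 = 31.38 m.
Σ(b_i/K_i) = 11.3/0.343 + 8.18/336 + 11.9/90.4 = 33.10 d.
K_eq = L / Σ(b_i/K_i) = 31.38 / 33.10 = 0.9480 m/day.

0.948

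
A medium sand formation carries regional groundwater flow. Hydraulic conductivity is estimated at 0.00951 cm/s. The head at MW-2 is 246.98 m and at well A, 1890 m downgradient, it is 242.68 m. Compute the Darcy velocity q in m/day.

Convert K: 0.00951 cm/s × 864 = 8.217 m/day.
Hydraulic gradient i = (246.98 − 242.68) / 1890 = 4.3 / 1890 = 0.002275.
Specific discharge q = K · i = 8.217 × 0.002275 = 0.01869 m/day.

0.0187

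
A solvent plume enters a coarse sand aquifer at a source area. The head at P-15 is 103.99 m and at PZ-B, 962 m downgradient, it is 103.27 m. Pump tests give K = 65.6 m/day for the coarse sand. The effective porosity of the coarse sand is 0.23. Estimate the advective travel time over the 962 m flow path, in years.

12.3

Hydraulic gradient i = (103.99 − 103.27) / 962 = 0.72 / 962 = 0.0007484.
Darcy flux q = K · i = 65.60 × 0.0007484 = 0.04910 m/day.
Seepage velocity v = q / n_e = 0.04910 / 0.23 = 0.2135 m/day.
Travel time t = L / v = 962 / 0.2135 = 4507 days = 12.34 years.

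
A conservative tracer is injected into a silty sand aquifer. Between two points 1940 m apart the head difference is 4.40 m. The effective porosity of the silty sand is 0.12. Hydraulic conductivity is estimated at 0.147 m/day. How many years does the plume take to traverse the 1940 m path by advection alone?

1910

Hydraulic gradient i = Δh / L = 4.40 / 1940 = 0.002268.
Darcy flux q = K · i = 0.1470 × 0.002268 = 0.0003334 m/day.
Seepage velocity v = q / n_e = 0.0003334 / 0.12 = 0.002778 m/day.
Travel time t = L / v = 1940 / 0.002778 = 6.983e+05 days = 1912 years.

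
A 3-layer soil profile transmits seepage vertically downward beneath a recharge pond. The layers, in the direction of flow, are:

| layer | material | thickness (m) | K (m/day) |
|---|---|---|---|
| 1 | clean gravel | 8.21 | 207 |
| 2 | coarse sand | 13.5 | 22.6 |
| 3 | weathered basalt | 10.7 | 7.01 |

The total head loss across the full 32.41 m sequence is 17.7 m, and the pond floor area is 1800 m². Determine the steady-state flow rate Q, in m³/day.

14700

Flow is perpendicular to layering, so the layers act in series and the equivalent K is the thickness-weighted harmonic mean.
Total thickness L = 8.21 + 13.5 + 10.7 = 32.41 m.
Σ(b_i/K_i) = 8.21/207 + 13.5/22.6 + 10.7/7.01 = 2.163 d.
K_eq = L / Σ(b_i/K_i) = 32.41 / 2.163 = 14.98 m/day.
Q = K_eq · A · (Δh/L) = 14.98 × 1800 × (17.7/32.41) = 14727 m³/day.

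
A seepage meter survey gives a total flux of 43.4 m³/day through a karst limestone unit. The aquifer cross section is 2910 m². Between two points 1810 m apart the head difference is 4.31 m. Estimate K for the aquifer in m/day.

Hydraulic gradient i = Δh / L = 4.31 / 1810 = 0.002381.
From Q = K·A·i, K = Q / (A·i) = 43.4 / (2910 × 0.002381) = 6.263 m/day.

6.26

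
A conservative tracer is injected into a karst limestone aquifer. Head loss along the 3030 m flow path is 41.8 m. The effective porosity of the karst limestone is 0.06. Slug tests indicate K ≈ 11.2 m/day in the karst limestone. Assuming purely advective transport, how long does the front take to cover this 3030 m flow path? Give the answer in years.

Hydraulic gradient i = Δh / L = 41.8 / 3030 = 0.01380.
Darcy flux q = K · i = 11.20 × 0.01380 = 0.1545 m/day.
Seepage velocity v = q / n_e = 0.1545 / 0.06 = 2.575 m/day.
Travel time t = L / v = 3030 / 2.575 = 1177 days = 3.221 years.

3.22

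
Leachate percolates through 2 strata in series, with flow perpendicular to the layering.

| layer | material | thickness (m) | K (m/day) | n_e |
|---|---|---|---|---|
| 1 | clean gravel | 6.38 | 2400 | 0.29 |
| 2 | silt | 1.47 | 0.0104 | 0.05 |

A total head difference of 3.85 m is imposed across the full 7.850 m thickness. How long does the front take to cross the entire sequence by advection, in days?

70.6

With flow normal to the layers, continuity requires the same specific discharge q through every layer.
Σ(b_i/K_i) = 6.38/2400 + 1.47/0.0104 = 141.3 d.
q = Δh / Σ(b_i/K_i) = 3.85 / 141.3 = 0.02724 m/day.
In each layer the seepage velocity is v_i = q/n_i, so the layer transit time is t_i = b_i·n_i / q:
  layer 1 (clean gravel): t_1 = 6.38 × 0.29 / 0.02724 = 67.93 d
  layer 2 (silt): t_2 = 1.47 × 0.05 / 0.02724 = 2.698 d
Total t = Σ t_i = 70.63 days.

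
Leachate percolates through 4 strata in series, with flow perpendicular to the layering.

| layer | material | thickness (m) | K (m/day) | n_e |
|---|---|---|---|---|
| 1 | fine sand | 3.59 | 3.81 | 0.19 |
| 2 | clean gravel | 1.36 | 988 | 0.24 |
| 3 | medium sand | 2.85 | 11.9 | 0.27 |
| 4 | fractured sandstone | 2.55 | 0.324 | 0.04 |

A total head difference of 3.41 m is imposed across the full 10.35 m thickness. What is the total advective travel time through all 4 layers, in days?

4.99

With flow normal to the layers, continuity requires the same specific discharge q through every layer.
Σ(b_i/K_i) = 3.59/3.81 + 1.36/988 + 2.85/11.9 + 2.55/0.324 = 9.053 d.
q = Δh / Σ(b_i/K_i) = 3.41 / 9.053 = 0.3766 m/day.
In each layer the seepage velocity is v_i = q/n_i, so the layer transit time is t_i = b_i·n_i / q:
  layer 1 (fine sand): t_1 = 3.59 × 0.19 / 0.3766 = 1.811 d
  layer 2 (clean gravel): t_2 = 1.36 × 0.24 / 0.3766 = 0.8666 d
  layer 3 (medium sand): t_3 = 2.85 × 0.27 / 0.3766 = 2.043 d
  layer 4 (fractured sandstone): t_4 = 2.55 × 0.04 / 0.3766 = 0.2708 d
Total t = Σ t_i = 4.991 days.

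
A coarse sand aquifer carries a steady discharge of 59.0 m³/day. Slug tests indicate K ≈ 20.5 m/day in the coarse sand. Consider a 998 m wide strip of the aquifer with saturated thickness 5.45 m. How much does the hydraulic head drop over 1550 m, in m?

0.820

Cross-sectional area A = 998 × 5.45 = 5439 m².
From Q = K·A·i, i = Q / (K·A) = 59.0 / (20.50 × 5439) = 0.0005291.
Head loss Δh = i · L = 0.0005291 × 1550 = 0.8202 m.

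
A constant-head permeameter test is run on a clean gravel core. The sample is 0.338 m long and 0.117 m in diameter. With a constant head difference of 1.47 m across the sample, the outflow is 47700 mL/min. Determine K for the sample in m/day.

Cross-sectional area A = π·(d/2)² = π × (0.117/2)² = 0.01075 m².
Convert discharge: 47700 mL/min = 0.0007950 m³/s.
Darcy's law rearranged: K = Q·L / (A·Δh) = 0.0007950 × 0.338 / (0.01075 × 1.47) = 0.01700 m/s = 1469 m/day.

1470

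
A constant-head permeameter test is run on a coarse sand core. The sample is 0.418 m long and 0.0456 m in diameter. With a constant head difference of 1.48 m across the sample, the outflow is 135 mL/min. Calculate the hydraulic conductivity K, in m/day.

33.6

Cross-sectional area A = π·(d/2)² = π × (0.0456/2)² = 0.001633 m².
Convert discharge: 135 mL/min = 2.250e-06 m³/s.
Darcy's law rearranged: K = Q·L / (A·Δh) = 2.250e-06 × 0.418 / (0.001633 × 1.48) = 0.0003891 m/s = 33.62 m/day.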